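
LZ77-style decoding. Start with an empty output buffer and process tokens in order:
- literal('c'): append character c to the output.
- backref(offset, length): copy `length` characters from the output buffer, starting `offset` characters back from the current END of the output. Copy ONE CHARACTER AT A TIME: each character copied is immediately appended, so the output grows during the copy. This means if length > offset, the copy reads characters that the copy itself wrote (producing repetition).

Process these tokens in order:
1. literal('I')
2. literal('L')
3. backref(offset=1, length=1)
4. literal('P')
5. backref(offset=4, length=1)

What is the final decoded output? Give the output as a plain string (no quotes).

Answer: ILLPI

Derivation:
Token 1: literal('I'). Output: "I"
Token 2: literal('L'). Output: "IL"
Token 3: backref(off=1, len=1). Copied 'L' from pos 1. Output: "ILL"
Token 4: literal('P'). Output: "ILLP"
Token 5: backref(off=4, len=1). Copied 'I' from pos 0. Output: "ILLPI"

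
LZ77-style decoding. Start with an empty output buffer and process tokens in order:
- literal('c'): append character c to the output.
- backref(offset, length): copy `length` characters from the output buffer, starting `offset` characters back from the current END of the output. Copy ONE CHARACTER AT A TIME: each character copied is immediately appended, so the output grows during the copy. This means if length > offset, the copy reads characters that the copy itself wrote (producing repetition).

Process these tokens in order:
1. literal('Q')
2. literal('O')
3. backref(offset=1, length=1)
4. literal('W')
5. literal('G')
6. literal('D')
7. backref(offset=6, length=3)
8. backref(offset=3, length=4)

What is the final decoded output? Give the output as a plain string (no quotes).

Token 1: literal('Q'). Output: "Q"
Token 2: literal('O'). Output: "QO"
Token 3: backref(off=1, len=1). Copied 'O' from pos 1. Output: "QOO"
Token 4: literal('W'). Output: "QOOW"
Token 5: literal('G'). Output: "QOOWG"
Token 6: literal('D'). Output: "QOOWGD"
Token 7: backref(off=6, len=3). Copied 'QOO' from pos 0. Output: "QOOWGDQOO"
Token 8: backref(off=3, len=4) (overlapping!). Copied 'QOOQ' from pos 6. Output: "QOOWGDQOOQOOQ"

Answer: QOOWGDQOOQOOQ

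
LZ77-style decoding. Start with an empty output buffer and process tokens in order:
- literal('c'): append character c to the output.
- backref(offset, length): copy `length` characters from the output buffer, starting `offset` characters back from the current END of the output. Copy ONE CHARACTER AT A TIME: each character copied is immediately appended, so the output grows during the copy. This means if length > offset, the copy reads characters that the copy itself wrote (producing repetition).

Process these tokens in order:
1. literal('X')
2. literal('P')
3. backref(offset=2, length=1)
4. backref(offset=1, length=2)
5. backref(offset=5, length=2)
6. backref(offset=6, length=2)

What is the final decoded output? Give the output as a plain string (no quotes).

Token 1: literal('X'). Output: "X"
Token 2: literal('P'). Output: "XP"
Token 3: backref(off=2, len=1). Copied 'X' from pos 0. Output: "XPX"
Token 4: backref(off=1, len=2) (overlapping!). Copied 'XX' from pos 2. Output: "XPXXX"
Token 5: backref(off=5, len=2). Copied 'XP' from pos 0. Output: "XPXXXXP"
Token 6: backref(off=6, len=2). Copied 'PX' from pos 1. Output: "XPXXXXPPX"

Answer: XPXXXXPPX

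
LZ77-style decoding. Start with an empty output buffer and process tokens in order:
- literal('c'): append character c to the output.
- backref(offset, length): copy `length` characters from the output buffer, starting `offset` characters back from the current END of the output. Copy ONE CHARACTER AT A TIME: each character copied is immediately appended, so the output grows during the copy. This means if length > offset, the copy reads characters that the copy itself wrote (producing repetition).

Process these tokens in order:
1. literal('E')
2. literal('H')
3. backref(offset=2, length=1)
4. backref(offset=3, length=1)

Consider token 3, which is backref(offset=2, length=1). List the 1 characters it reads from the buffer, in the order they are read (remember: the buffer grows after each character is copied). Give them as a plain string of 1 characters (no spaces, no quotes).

Answer: E

Derivation:
Token 1: literal('E'). Output: "E"
Token 2: literal('H'). Output: "EH"
Token 3: backref(off=2, len=1). Buffer before: "EH" (len 2)
  byte 1: read out[0]='E', append. Buffer now: "EHE"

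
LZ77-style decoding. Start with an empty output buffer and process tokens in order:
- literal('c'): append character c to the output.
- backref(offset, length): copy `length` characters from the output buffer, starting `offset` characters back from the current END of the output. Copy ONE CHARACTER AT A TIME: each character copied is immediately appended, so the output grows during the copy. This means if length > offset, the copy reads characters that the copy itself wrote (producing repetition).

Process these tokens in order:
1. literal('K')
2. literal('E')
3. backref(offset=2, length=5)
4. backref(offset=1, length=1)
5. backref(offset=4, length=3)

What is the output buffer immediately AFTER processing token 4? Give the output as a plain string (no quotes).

Answer: KEKEKEKK

Derivation:
Token 1: literal('K'). Output: "K"
Token 2: literal('E'). Output: "KE"
Token 3: backref(off=2, len=5) (overlapping!). Copied 'KEKEK' from pos 0. Output: "KEKEKEK"
Token 4: backref(off=1, len=1). Copied 'K' from pos 6. Output: "KEKEKEKK"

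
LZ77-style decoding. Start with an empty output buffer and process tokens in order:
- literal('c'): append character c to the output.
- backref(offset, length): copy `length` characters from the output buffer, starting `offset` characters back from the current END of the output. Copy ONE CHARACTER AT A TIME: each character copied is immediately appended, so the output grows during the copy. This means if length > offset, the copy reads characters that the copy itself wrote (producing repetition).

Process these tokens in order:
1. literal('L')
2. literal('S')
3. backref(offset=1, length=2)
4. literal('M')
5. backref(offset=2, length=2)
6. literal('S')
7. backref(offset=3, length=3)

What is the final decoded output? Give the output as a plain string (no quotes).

Answer: LSSSMSMSSMS

Derivation:
Token 1: literal('L'). Output: "L"
Token 2: literal('S'). Output: "LS"
Token 3: backref(off=1, len=2) (overlapping!). Copied 'SS' from pos 1. Output: "LSSS"
Token 4: literal('M'). Output: "LSSSM"
Token 5: backref(off=2, len=2). Copied 'SM' from pos 3. Output: "LSSSMSM"
Token 6: literal('S'). Output: "LSSSMSMS"
Token 7: backref(off=3, len=3). Copied 'SMS' from pos 5. Output: "LSSSMSMSSMS"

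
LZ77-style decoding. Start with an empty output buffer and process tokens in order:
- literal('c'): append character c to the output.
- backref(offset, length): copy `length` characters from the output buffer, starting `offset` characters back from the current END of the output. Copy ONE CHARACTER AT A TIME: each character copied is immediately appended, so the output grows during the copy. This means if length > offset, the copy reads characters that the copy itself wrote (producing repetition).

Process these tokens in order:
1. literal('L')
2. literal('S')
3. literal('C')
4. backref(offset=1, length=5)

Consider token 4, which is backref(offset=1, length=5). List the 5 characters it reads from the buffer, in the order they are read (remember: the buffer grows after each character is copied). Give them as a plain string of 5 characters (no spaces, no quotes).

Answer: CCCCC

Derivation:
Token 1: literal('L'). Output: "L"
Token 2: literal('S'). Output: "LS"
Token 3: literal('C'). Output: "LSC"
Token 4: backref(off=1, len=5). Buffer before: "LSC" (len 3)
  byte 1: read out[2]='C', append. Buffer now: "LSCC"
  byte 2: read out[3]='C', append. Buffer now: "LSCCC"
  byte 3: read out[4]='C', append. Buffer now: "LSCCCC"
  byte 4: read out[5]='C', append. Buffer now: "LSCCCCC"
  byte 5: read out[6]='C', append. Buffer now: "LSCCCCCC"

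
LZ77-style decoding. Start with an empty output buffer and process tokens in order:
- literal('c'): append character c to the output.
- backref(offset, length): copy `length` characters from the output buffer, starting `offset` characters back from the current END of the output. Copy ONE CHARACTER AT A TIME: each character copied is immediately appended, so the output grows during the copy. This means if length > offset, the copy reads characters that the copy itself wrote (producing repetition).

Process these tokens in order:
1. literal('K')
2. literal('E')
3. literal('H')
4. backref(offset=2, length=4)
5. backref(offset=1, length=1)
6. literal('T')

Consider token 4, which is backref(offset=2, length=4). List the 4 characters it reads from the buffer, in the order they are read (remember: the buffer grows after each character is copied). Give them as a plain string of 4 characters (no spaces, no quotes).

Answer: EHEH

Derivation:
Token 1: literal('K'). Output: "K"
Token 2: literal('E'). Output: "KE"
Token 3: literal('H'). Output: "KEH"
Token 4: backref(off=2, len=4). Buffer before: "KEH" (len 3)
  byte 1: read out[1]='E', append. Buffer now: "KEHE"
  byte 2: read out[2]='H', append. Buffer now: "KEHEH"
  byte 3: read out[3]='E', append. Buffer now: "KEHEHE"
  byte 4: read out[4]='H', append. Buffer now: "KEHEHEH"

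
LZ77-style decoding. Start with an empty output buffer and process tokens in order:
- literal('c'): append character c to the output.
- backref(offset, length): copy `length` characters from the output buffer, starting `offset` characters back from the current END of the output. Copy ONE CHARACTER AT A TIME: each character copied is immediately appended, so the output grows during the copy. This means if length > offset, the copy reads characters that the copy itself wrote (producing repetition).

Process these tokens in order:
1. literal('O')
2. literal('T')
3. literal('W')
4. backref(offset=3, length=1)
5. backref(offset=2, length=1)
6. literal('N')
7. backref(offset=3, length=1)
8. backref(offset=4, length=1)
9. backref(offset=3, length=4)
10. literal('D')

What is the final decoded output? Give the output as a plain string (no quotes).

Answer: OTWOWNOONOOND

Derivation:
Token 1: literal('O'). Output: "O"
Token 2: literal('T'). Output: "OT"
Token 3: literal('W'). Output: "OTW"
Token 4: backref(off=3, len=1). Copied 'O' from pos 0. Output: "OTWO"
Token 5: backref(off=2, len=1). Copied 'W' from pos 2. Output: "OTWOW"
Token 6: literal('N'). Output: "OTWOWN"
Token 7: backref(off=3, len=1). Copied 'O' from pos 3. Output: "OTWOWNO"
Token 8: backref(off=4, len=1). Copied 'O' from pos 3. Output: "OTWOWNOO"
Token 9: backref(off=3, len=4) (overlapping!). Copied 'NOON' from pos 5. Output: "OTWOWNOONOON"
Token 10: literal('D'). Output: "OTWOWNOONOOND"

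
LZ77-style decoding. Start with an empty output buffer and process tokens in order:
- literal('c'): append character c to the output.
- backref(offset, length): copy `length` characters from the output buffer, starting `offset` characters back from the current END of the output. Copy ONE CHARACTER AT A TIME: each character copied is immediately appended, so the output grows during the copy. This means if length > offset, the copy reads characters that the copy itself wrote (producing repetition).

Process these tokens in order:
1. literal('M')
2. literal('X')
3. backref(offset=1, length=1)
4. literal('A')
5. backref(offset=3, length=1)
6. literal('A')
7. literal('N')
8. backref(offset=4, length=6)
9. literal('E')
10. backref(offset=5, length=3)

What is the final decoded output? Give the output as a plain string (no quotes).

Answer: MXXAXANAXANAXEANA

Derivation:
Token 1: literal('M'). Output: "M"
Token 2: literal('X'). Output: "MX"
Token 3: backref(off=1, len=1). Copied 'X' from pos 1. Output: "MXX"
Token 4: literal('A'). Output: "MXXA"
Token 5: backref(off=3, len=1). Copied 'X' from pos 1. Output: "MXXAX"
Token 6: literal('A'). Output: "MXXAXA"
Token 7: literal('N'). Output: "MXXAXAN"
Token 8: backref(off=4, len=6) (overlapping!). Copied 'AXANAX' from pos 3. Output: "MXXAXANAXANAX"
Token 9: literal('E'). Output: "MXXAXANAXANAXE"
Token 10: backref(off=5, len=3). Copied 'ANA' from pos 9. Output: "MXXAXANAXANAXEANA"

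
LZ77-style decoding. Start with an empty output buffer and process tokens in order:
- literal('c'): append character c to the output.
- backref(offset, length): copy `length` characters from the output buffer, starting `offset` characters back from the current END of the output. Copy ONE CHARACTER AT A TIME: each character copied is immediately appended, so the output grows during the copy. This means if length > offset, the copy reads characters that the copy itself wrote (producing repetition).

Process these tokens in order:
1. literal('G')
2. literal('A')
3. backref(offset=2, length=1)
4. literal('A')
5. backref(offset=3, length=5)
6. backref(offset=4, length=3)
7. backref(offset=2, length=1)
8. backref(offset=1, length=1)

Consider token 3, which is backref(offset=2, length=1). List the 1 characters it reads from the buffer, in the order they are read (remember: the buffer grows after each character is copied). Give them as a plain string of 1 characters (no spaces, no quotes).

Token 1: literal('G'). Output: "G"
Token 2: literal('A'). Output: "GA"
Token 3: backref(off=2, len=1). Buffer before: "GA" (len 2)
  byte 1: read out[0]='G', append. Buffer now: "GAG"

Answer: G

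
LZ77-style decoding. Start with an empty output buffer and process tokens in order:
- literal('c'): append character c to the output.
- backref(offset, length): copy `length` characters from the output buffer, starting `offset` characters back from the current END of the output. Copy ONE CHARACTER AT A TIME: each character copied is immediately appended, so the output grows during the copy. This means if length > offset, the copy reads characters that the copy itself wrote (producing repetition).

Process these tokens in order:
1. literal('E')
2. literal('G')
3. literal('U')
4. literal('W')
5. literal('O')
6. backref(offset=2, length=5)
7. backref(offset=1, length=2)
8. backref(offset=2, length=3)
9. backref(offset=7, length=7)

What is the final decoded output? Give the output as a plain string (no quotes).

Answer: EGUWOWOWOWWWWWWOWWWWWW

Derivation:
Token 1: literal('E'). Output: "E"
Token 2: literal('G'). Output: "EG"
Token 3: literal('U'). Output: "EGU"
Token 4: literal('W'). Output: "EGUW"
Token 5: literal('O'). Output: "EGUWO"
Token 6: backref(off=2, len=5) (overlapping!). Copied 'WOWOW' from pos 3. Output: "EGUWOWOWOW"
Token 7: backref(off=1, len=2) (overlapping!). Copied 'WW' from pos 9. Output: "EGUWOWOWOWWW"
Token 8: backref(off=2, len=3) (overlapping!). Copied 'WWW' from pos 10. Output: "EGUWOWOWOWWWWWW"
Token 9: backref(off=7, len=7). Copied 'OWWWWWW' from pos 8. Output: "EGUWOWOWOWWWWWWOWWWWWW"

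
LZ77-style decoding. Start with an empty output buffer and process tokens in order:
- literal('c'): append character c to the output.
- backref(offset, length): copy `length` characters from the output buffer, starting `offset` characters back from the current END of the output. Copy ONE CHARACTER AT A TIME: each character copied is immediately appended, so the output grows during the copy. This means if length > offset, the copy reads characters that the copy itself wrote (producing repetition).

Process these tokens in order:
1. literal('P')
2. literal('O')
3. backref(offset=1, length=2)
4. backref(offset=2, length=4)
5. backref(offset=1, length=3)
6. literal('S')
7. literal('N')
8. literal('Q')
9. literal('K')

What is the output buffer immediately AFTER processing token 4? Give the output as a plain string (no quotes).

Token 1: literal('P'). Output: "P"
Token 2: literal('O'). Output: "PO"
Token 3: backref(off=1, len=2) (overlapping!). Copied 'OO' from pos 1. Output: "POOO"
Token 4: backref(off=2, len=4) (overlapping!). Copied 'OOOO' from pos 2. Output: "POOOOOOO"

Answer: POOOOOOO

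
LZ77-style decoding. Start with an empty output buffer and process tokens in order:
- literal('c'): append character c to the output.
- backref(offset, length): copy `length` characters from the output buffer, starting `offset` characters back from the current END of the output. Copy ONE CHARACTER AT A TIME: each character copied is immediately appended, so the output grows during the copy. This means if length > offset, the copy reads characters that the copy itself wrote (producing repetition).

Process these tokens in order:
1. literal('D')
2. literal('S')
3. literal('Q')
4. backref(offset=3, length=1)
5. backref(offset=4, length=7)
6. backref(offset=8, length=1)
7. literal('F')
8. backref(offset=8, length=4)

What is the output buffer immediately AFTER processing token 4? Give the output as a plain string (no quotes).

Token 1: literal('D'). Output: "D"
Token 2: literal('S'). Output: "DS"
Token 3: literal('Q'). Output: "DSQ"
Token 4: backref(off=3, len=1). Copied 'D' from pos 0. Output: "DSQD"

Answer: DSQD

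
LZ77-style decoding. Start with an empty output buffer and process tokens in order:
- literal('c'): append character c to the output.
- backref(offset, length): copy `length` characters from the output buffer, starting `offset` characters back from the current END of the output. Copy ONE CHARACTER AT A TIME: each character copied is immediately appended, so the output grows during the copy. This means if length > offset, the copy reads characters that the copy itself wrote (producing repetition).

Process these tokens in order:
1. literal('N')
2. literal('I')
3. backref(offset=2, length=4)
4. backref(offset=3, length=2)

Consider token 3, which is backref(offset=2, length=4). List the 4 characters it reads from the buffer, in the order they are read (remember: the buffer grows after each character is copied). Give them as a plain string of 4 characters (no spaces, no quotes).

Token 1: literal('N'). Output: "N"
Token 2: literal('I'). Output: "NI"
Token 3: backref(off=2, len=4). Buffer before: "NI" (len 2)
  byte 1: read out[0]='N', append. Buffer now: "NIN"
  byte 2: read out[1]='I', append. Buffer now: "NINI"
  byte 3: read out[2]='N', append. Buffer now: "NININ"
  byte 4: read out[3]='I', append. Buffer now: "NININI"

Answer: NINI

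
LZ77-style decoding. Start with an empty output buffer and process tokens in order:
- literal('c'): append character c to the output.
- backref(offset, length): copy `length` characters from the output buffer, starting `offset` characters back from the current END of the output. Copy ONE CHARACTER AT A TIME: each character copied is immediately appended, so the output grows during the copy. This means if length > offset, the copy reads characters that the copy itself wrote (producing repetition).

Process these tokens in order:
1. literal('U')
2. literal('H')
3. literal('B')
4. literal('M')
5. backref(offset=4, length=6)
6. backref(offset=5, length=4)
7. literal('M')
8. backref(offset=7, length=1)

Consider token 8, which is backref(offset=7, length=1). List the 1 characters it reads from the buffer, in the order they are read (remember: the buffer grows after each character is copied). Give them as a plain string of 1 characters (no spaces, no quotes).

Token 1: literal('U'). Output: "U"
Token 2: literal('H'). Output: "UH"
Token 3: literal('B'). Output: "UHB"
Token 4: literal('M'). Output: "UHBM"
Token 5: backref(off=4, len=6) (overlapping!). Copied 'UHBMUH' from pos 0. Output: "UHBMUHBMUH"
Token 6: backref(off=5, len=4). Copied 'HBMU' from pos 5. Output: "UHBMUHBMUHHBMU"
Token 7: literal('M'). Output: "UHBMUHBMUHHBMUM"
Token 8: backref(off=7, len=1). Buffer before: "UHBMUHBMUHHBMUM" (len 15)
  byte 1: read out[8]='U', append. Buffer now: "UHBMUHBMUHHBMUMU"

Answer: U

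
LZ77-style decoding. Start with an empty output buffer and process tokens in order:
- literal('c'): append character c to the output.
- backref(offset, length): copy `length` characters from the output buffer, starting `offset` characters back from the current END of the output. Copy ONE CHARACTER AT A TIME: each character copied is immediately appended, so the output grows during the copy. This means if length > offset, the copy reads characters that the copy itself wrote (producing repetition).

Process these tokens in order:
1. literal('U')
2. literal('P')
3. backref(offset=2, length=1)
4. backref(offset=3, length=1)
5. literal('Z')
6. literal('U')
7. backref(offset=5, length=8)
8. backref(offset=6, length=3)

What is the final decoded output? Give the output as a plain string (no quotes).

Answer: UPUUZUPUUZUPUUUZU

Derivation:
Token 1: literal('U'). Output: "U"
Token 2: literal('P'). Output: "UP"
Token 3: backref(off=2, len=1). Copied 'U' from pos 0. Output: "UPU"
Token 4: backref(off=3, len=1). Copied 'U' from pos 0. Output: "UPUU"
Token 5: literal('Z'). Output: "UPUUZ"
Token 6: literal('U'). Output: "UPUUZU"
Token 7: backref(off=5, len=8) (overlapping!). Copied 'PUUZUPUU' from pos 1. Output: "UPUUZUPUUZUPUU"
Token 8: backref(off=6, len=3). Copied 'UZU' from pos 8. Output: "UPUUZUPUUZUPUUUZU"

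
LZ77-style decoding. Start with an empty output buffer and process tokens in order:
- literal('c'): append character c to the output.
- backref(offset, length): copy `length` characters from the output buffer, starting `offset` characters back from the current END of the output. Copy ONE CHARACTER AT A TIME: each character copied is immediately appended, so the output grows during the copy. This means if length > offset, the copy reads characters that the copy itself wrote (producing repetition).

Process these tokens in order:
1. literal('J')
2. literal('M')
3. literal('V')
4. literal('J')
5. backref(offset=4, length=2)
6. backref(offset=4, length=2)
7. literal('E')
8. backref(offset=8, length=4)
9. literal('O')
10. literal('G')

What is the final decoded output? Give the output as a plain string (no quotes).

Token 1: literal('J'). Output: "J"
Token 2: literal('M'). Output: "JM"
Token 3: literal('V'). Output: "JMV"
Token 4: literal('J'). Output: "JMVJ"
Token 5: backref(off=4, len=2). Copied 'JM' from pos 0. Output: "JMVJJM"
Token 6: backref(off=4, len=2). Copied 'VJ' from pos 2. Output: "JMVJJMVJ"
Token 7: literal('E'). Output: "JMVJJMVJE"
Token 8: backref(off=8, len=4). Copied 'MVJJ' from pos 1. Output: "JMVJJMVJEMVJJ"
Token 9: literal('O'). Output: "JMVJJMVJEMVJJO"
Token 10: literal('G'). Output: "JMVJJMVJEMVJJOG"

Answer: JMVJJMVJEMVJJOG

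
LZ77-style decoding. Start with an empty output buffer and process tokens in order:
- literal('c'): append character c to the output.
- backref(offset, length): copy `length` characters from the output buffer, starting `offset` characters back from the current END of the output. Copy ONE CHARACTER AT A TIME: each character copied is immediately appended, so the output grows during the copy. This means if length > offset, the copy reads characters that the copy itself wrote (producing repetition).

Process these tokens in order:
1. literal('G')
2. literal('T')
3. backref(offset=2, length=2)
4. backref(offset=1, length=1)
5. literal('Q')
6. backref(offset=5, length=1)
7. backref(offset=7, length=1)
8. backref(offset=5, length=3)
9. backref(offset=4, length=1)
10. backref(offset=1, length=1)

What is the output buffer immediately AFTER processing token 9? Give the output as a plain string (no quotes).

Answer: GTGTTQTGTTQG

Derivation:
Token 1: literal('G'). Output: "G"
Token 2: literal('T'). Output: "GT"
Token 3: backref(off=2, len=2). Copied 'GT' from pos 0. Output: "GTGT"
Token 4: backref(off=1, len=1). Copied 'T' from pos 3. Output: "GTGTT"
Token 5: literal('Q'). Output: "GTGTTQ"
Token 6: backref(off=5, len=1). Copied 'T' from pos 1. Output: "GTGTTQT"
Token 7: backref(off=7, len=1). Copied 'G' from pos 0. Output: "GTGTTQTG"
Token 8: backref(off=5, len=3). Copied 'TTQ' from pos 3. Output: "GTGTTQTGTTQ"
Token 9: backref(off=4, len=1). Copied 'G' from pos 7. Output: "GTGTTQTGTTQG"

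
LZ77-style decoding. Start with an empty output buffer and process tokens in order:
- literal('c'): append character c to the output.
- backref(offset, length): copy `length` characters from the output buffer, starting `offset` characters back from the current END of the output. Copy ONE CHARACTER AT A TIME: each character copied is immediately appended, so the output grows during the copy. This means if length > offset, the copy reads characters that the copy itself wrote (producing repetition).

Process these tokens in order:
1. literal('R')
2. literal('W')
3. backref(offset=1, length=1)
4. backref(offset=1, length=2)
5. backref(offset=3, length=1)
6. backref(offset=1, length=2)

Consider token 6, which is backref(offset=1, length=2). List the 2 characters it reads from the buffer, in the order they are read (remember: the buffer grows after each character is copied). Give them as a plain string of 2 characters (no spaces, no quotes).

Token 1: literal('R'). Output: "R"
Token 2: literal('W'). Output: "RW"
Token 3: backref(off=1, len=1). Copied 'W' from pos 1. Output: "RWW"
Token 4: backref(off=1, len=2) (overlapping!). Copied 'WW' from pos 2. Output: "RWWWW"
Token 5: backref(off=3, len=1). Copied 'W' from pos 2. Output: "RWWWWW"
Token 6: backref(off=1, len=2). Buffer before: "RWWWWW" (len 6)
  byte 1: read out[5]='W', append. Buffer now: "RWWWWWW"
  byte 2: read out[6]='W', append. Buffer now: "RWWWWWWW"

Answer: WW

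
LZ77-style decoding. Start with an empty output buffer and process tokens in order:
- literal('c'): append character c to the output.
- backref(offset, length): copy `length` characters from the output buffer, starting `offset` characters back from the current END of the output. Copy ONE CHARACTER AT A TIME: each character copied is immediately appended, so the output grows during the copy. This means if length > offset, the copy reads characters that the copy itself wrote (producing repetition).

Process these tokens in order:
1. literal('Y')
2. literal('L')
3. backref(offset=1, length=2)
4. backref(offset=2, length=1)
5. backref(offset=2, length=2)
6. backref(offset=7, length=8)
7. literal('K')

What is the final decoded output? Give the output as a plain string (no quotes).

Answer: YLLLLLLYLLLLLLYK

Derivation:
Token 1: literal('Y'). Output: "Y"
Token 2: literal('L'). Output: "YL"
Token 3: backref(off=1, len=2) (overlapping!). Copied 'LL' from pos 1. Output: "YLLL"
Token 4: backref(off=2, len=1). Copied 'L' from pos 2. Output: "YLLLL"
Token 5: backref(off=2, len=2). Copied 'LL' from pos 3. Output: "YLLLLLL"
Token 6: backref(off=7, len=8) (overlapping!). Copied 'YLLLLLLY' from pos 0. Output: "YLLLLLLYLLLLLLY"
Token 7: literal('K'). Output: "YLLLLLLYLLLLLLYK"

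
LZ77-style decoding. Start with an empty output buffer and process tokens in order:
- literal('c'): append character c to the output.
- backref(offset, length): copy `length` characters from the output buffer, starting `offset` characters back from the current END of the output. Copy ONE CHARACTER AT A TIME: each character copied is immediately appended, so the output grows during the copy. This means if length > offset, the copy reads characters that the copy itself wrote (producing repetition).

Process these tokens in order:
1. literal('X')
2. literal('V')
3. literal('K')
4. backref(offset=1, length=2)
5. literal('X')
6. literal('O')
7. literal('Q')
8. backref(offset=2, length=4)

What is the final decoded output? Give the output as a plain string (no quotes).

Answer: XVKKKXOQOQOQ

Derivation:
Token 1: literal('X'). Output: "X"
Token 2: literal('V'). Output: "XV"
Token 3: literal('K'). Output: "XVK"
Token 4: backref(off=1, len=2) (overlapping!). Copied 'KK' from pos 2. Output: "XVKKK"
Token 5: literal('X'). Output: "XVKKKX"
Token 6: literal('O'). Output: "XVKKKXO"
Token 7: literal('Q'). Output: "XVKKKXOQ"
Token 8: backref(off=2, len=4) (overlapping!). Copied 'OQOQ' from pos 6. Output: "XVKKKXOQOQOQ"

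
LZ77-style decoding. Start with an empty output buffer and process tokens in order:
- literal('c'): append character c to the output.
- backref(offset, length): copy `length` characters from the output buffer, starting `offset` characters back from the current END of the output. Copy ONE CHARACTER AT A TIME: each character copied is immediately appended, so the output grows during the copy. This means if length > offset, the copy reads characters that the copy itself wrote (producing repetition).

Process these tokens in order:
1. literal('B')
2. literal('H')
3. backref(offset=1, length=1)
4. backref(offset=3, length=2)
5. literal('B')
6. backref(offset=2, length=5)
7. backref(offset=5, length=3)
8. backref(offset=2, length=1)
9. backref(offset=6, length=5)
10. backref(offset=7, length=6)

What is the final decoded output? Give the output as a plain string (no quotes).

Token 1: literal('B'). Output: "B"
Token 2: literal('H'). Output: "BH"
Token 3: backref(off=1, len=1). Copied 'H' from pos 1. Output: "BHH"
Token 4: backref(off=3, len=2). Copied 'BH' from pos 0. Output: "BHHBH"
Token 5: literal('B'). Output: "BHHBHB"
Token 6: backref(off=2, len=5) (overlapping!). Copied 'HBHBH' from pos 4. Output: "BHHBHBHBHBH"
Token 7: backref(off=5, len=3). Copied 'HBH' from pos 6. Output: "BHHBHBHBHBHHBH"
Token 8: backref(off=2, len=1). Copied 'B' from pos 12. Output: "BHHBHBHBHBHHBHB"
Token 9: backref(off=6, len=5). Copied 'BHHBH' from pos 9. Output: "BHHBHBHBHBHHBHBBHHBH"
Token 10: backref(off=7, len=6). Copied 'HBBHHB' from pos 13. Output: "BHHBHBHBHBHHBHBBHHBHHBBHHB"

Answer: BHHBHBHBHBHHBHBBHHBHHBBHHB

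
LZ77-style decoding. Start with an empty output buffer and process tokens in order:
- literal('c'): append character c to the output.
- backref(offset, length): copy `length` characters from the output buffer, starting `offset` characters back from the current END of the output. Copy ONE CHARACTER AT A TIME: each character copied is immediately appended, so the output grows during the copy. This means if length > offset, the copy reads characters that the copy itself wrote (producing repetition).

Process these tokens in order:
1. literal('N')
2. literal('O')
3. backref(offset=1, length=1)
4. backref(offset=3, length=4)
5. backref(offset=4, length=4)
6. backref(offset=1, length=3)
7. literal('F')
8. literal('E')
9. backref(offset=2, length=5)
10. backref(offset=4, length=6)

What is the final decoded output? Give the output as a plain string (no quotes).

Answer: NOONOONNOONNNNFEFEFEFEFEFEF

Derivation:
Token 1: literal('N'). Output: "N"
Token 2: literal('O'). Output: "NO"
Token 3: backref(off=1, len=1). Copied 'O' from pos 1. Output: "NOO"
Token 4: backref(off=3, len=4) (overlapping!). Copied 'NOON' from pos 0. Output: "NOONOON"
Token 5: backref(off=4, len=4). Copied 'NOON' from pos 3. Output: "NOONOONNOON"
Token 6: backref(off=1, len=3) (overlapping!). Copied 'NNN' from pos 10. Output: "NOONOONNOONNNN"
Token 7: literal('F'). Output: "NOONOONNOONNNNF"
Token 8: literal('E'). Output: "NOONOONNOONNNNFE"
Token 9: backref(off=2, len=5) (overlapping!). Copied 'FEFEF' from pos 14. Output: "NOONOONNOONNNNFEFEFEF"
Token 10: backref(off=4, len=6) (overlapping!). Copied 'EFEFEF' from pos 17. Output: "NOONOONNOONNNNFEFEFEFEFEFEF"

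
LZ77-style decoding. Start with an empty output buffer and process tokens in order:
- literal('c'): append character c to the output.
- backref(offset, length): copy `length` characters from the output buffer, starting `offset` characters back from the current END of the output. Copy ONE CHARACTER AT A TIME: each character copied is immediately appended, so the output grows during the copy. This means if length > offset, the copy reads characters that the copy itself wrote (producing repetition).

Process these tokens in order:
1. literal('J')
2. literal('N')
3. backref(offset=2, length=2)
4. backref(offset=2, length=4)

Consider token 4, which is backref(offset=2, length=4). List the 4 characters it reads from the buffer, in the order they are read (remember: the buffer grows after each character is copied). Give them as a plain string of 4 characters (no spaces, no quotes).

Answer: JNJN

Derivation:
Token 1: literal('J'). Output: "J"
Token 2: literal('N'). Output: "JN"
Token 3: backref(off=2, len=2). Copied 'JN' from pos 0. Output: "JNJN"
Token 4: backref(off=2, len=4). Buffer before: "JNJN" (len 4)
  byte 1: read out[2]='J', append. Buffer now: "JNJNJ"
  byte 2: read out[3]='N', append. Buffer now: "JNJNJN"
  byte 3: read out[4]='J', append. Buffer now: "JNJNJNJ"
  byte 4: read out[5]='N', append. Buffer now: "JNJNJNJN"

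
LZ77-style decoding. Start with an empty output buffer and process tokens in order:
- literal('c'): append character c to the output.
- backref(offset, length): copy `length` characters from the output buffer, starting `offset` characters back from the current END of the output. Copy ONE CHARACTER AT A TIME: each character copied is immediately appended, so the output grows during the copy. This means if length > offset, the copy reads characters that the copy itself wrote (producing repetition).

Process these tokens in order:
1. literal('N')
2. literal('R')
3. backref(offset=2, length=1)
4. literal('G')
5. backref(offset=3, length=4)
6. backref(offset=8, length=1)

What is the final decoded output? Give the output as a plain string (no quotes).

Answer: NRNGRNGRN

Derivation:
Token 1: literal('N'). Output: "N"
Token 2: literal('R'). Output: "NR"
Token 3: backref(off=2, len=1). Copied 'N' from pos 0. Output: "NRN"
Token 4: literal('G'). Output: "NRNG"
Token 5: backref(off=3, len=4) (overlapping!). Copied 'RNGR' from pos 1. Output: "NRNGRNGR"
Token 6: backref(off=8, len=1). Copied 'N' from pos 0. Output: "NRNGRNGRN"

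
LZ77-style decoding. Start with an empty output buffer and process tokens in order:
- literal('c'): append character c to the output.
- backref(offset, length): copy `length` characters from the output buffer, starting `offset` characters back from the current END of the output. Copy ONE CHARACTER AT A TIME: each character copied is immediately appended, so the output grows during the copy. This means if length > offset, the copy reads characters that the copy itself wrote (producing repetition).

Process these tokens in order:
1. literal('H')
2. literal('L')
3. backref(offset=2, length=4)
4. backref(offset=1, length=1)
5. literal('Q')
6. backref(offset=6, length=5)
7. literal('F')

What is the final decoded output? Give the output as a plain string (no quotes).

Answer: HLHLHLLQHLHLLF

Derivation:
Token 1: literal('H'). Output: "H"
Token 2: literal('L'). Output: "HL"
Token 3: backref(off=2, len=4) (overlapping!). Copied 'HLHL' from pos 0. Output: "HLHLHL"
Token 4: backref(off=1, len=1). Copied 'L' from pos 5. Output: "HLHLHLL"
Token 5: literal('Q'). Output: "HLHLHLLQ"
Token 6: backref(off=6, len=5). Copied 'HLHLL' from pos 2. Output: "HLHLHLLQHLHLL"
Token 7: literal('F'). Output: "HLHLHLLQHLHLLF"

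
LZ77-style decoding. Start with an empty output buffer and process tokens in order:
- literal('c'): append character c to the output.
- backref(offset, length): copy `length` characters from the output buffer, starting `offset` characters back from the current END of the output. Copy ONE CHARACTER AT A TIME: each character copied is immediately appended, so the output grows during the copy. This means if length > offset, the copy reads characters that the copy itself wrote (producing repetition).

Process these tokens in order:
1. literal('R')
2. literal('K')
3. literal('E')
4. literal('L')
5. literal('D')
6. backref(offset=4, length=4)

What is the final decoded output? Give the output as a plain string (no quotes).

Answer: RKELDKELD

Derivation:
Token 1: literal('R'). Output: "R"
Token 2: literal('K'). Output: "RK"
Token 3: literal('E'). Output: "RKE"
Token 4: literal('L'). Output: "RKEL"
Token 5: literal('D'). Output: "RKELD"
Token 6: backref(off=4, len=4). Copied 'KELD' from pos 1. Output: "RKELDKELD"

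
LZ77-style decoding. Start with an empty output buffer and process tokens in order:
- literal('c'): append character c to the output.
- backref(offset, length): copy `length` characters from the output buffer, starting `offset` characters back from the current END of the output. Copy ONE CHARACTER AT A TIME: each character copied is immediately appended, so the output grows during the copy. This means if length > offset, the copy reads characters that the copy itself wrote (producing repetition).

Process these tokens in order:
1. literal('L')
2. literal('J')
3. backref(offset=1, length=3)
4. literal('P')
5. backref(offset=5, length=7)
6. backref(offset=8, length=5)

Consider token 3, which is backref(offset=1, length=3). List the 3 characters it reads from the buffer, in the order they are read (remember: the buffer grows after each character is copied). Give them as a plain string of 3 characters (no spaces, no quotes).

Answer: JJJ

Derivation:
Token 1: literal('L'). Output: "L"
Token 2: literal('J'). Output: "LJ"
Token 3: backref(off=1, len=3). Buffer before: "LJ" (len 2)
  byte 1: read out[1]='J', append. Buffer now: "LJJ"
  byte 2: read out[2]='J', append. Buffer now: "LJJJ"
  byte 3: read out[3]='J', append. Buffer now: "LJJJJ"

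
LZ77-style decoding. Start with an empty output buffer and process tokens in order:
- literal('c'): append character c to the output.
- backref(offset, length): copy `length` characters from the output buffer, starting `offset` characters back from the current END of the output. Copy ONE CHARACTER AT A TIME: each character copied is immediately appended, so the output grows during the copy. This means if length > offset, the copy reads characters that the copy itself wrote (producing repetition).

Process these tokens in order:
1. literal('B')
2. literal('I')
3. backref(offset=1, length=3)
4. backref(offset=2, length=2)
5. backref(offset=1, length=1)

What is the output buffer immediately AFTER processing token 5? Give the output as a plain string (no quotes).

Answer: BIIIIIII

Derivation:
Token 1: literal('B'). Output: "B"
Token 2: literal('I'). Output: "BI"
Token 3: backref(off=1, len=3) (overlapping!). Copied 'III' from pos 1. Output: "BIIII"
Token 4: backref(off=2, len=2). Copied 'II' from pos 3. Output: "BIIIIII"
Token 5: backref(off=1, len=1). Copied 'I' from pos 6. Output: "BIIIIIII"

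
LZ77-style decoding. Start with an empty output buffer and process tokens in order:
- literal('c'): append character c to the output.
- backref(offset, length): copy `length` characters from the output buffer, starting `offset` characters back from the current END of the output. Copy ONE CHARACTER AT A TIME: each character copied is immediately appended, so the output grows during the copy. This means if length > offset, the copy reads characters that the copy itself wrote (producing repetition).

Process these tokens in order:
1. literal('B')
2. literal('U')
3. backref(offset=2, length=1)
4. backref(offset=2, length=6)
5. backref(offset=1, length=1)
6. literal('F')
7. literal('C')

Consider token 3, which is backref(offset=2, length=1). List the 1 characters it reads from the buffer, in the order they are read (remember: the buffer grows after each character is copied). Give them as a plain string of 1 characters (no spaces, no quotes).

Answer: B

Derivation:
Token 1: literal('B'). Output: "B"
Token 2: literal('U'). Output: "BU"
Token 3: backref(off=2, len=1). Buffer before: "BU" (len 2)
  byte 1: read out[0]='B', append. Buffer now: "BUB"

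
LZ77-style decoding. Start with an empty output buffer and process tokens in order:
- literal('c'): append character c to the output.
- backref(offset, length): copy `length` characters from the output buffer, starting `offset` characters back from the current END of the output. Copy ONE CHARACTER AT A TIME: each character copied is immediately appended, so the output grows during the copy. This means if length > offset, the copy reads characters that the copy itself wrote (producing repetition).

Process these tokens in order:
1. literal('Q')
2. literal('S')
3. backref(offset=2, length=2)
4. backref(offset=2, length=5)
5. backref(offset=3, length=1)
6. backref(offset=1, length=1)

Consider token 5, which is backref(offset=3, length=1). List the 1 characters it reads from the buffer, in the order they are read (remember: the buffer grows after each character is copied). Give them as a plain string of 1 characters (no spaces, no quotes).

Token 1: literal('Q'). Output: "Q"
Token 2: literal('S'). Output: "QS"
Token 3: backref(off=2, len=2). Copied 'QS' from pos 0. Output: "QSQS"
Token 4: backref(off=2, len=5) (overlapping!). Copied 'QSQSQ' from pos 2. Output: "QSQSQSQSQ"
Token 5: backref(off=3, len=1). Buffer before: "QSQSQSQSQ" (len 9)
  byte 1: read out[6]='Q', append. Buffer now: "QSQSQSQSQQ"

Answer: Q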